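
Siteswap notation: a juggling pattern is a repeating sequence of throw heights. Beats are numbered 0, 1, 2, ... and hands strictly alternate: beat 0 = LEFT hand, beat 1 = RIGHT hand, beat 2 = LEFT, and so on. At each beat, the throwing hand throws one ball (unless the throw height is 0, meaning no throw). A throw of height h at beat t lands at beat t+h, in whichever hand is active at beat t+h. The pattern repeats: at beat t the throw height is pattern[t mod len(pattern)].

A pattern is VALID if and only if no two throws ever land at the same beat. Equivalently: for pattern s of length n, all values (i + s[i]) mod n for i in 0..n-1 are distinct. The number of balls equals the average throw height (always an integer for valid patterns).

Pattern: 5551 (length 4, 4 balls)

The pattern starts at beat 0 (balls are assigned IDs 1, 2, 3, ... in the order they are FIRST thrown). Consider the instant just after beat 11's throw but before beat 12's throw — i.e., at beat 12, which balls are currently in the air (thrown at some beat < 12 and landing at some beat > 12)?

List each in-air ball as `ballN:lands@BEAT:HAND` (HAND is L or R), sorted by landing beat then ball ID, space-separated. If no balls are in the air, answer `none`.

Answer: ball3:lands@13:R ball4:lands@14:L ball1:lands@15:R

Derivation:
Beat 0 (L): throw ball1 h=5 -> lands@5:R; in-air after throw: [b1@5:R]
Beat 1 (R): throw ball2 h=5 -> lands@6:L; in-air after throw: [b1@5:R b2@6:L]
Beat 2 (L): throw ball3 h=5 -> lands@7:R; in-air after throw: [b1@5:R b2@6:L b3@7:R]
Beat 3 (R): throw ball4 h=1 -> lands@4:L; in-air after throw: [b4@4:L b1@5:R b2@6:L b3@7:R]
Beat 4 (L): throw ball4 h=5 -> lands@9:R; in-air after throw: [b1@5:R b2@6:L b3@7:R b4@9:R]
Beat 5 (R): throw ball1 h=5 -> lands@10:L; in-air after throw: [b2@6:L b3@7:R b4@9:R b1@10:L]
Beat 6 (L): throw ball2 h=5 -> lands@11:R; in-air after throw: [b3@7:R b4@9:R b1@10:L b2@11:R]
Beat 7 (R): throw ball3 h=1 -> lands@8:L; in-air after throw: [b3@8:L b4@9:R b1@10:L b2@11:R]
Beat 8 (L): throw ball3 h=5 -> lands@13:R; in-air after throw: [b4@9:R b1@10:L b2@11:R b3@13:R]
Beat 9 (R): throw ball4 h=5 -> lands@14:L; in-air after throw: [b1@10:L b2@11:R b3@13:R b4@14:L]
Beat 10 (L): throw ball1 h=5 -> lands@15:R; in-air after throw: [b2@11:R b3@13:R b4@14:L b1@15:R]
Beat 11 (R): throw ball2 h=1 -> lands@12:L; in-air after throw: [b2@12:L b3@13:R b4@14:L b1@15:R]
Beat 12 (L): throw ball2 h=5 -> lands@17:R; in-air after throw: [b3@13:R b4@14:L b1@15:R b2@17:R]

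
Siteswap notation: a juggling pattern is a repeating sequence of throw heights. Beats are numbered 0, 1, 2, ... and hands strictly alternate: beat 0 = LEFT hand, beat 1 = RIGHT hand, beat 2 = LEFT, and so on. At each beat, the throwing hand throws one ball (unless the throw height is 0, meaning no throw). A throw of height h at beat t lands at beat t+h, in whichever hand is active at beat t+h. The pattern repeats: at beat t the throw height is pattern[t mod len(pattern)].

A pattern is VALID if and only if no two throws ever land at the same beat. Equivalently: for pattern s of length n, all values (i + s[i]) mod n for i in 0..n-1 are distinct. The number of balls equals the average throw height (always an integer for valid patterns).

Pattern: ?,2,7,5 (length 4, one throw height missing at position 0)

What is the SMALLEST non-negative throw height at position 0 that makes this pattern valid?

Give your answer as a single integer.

i=0: s[i]=? (unknown)
i=1: (1 + 2) mod 4 = 3
i=2: (2 + 7) mod 4 = 1
i=3: (3 + 5) mod 4 = 0
Known residues: [0, 1, 3]; need a permutation of 0..3, so missing residue r = 2
Need (0 + s) mod 4 = 2; smallest s = (2 - 0) mod 4 = 2

Answer: 2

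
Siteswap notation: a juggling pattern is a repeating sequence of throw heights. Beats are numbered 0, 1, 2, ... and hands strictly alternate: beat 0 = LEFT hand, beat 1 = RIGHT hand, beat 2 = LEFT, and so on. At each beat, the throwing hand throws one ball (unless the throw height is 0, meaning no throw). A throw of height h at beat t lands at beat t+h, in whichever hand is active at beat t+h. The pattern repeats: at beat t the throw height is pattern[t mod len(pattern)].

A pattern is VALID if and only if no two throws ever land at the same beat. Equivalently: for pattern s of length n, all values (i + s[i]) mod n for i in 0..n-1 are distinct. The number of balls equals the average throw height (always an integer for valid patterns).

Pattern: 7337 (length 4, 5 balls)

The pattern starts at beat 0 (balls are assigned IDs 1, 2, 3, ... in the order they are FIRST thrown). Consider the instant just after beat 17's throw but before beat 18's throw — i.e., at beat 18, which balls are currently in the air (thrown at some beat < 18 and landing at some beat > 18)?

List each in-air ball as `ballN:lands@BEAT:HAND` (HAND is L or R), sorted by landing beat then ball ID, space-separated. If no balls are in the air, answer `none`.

Beat 0 (L): throw ball1 h=7 -> lands@7:R; in-air after throw: [b1@7:R]
Beat 1 (R): throw ball2 h=3 -> lands@4:L; in-air after throw: [b2@4:L b1@7:R]
Beat 2 (L): throw ball3 h=3 -> lands@5:R; in-air after throw: [b2@4:L b3@5:R b1@7:R]
Beat 3 (R): throw ball4 h=7 -> lands@10:L; in-air after throw: [b2@4:L b3@5:R b1@7:R b4@10:L]
Beat 4 (L): throw ball2 h=7 -> lands@11:R; in-air after throw: [b3@5:R b1@7:R b4@10:L b2@11:R]
Beat 5 (R): throw ball3 h=3 -> lands@8:L; in-air after throw: [b1@7:R b3@8:L b4@10:L b2@11:R]
Beat 6 (L): throw ball5 h=3 -> lands@9:R; in-air after throw: [b1@7:R b3@8:L b5@9:R b4@10:L b2@11:R]
Beat 7 (R): throw ball1 h=7 -> lands@14:L; in-air after throw: [b3@8:L b5@9:R b4@10:L b2@11:R b1@14:L]
Beat 8 (L): throw ball3 h=7 -> lands@15:R; in-air after throw: [b5@9:R b4@10:L b2@11:R b1@14:L b3@15:R]
Beat 9 (R): throw ball5 h=3 -> lands@12:L; in-air after throw: [b4@10:L b2@11:R b5@12:L b1@14:L b3@15:R]
Beat 10 (L): throw ball4 h=3 -> lands@13:R; in-air after throw: [b2@11:R b5@12:L b4@13:R b1@14:L b3@15:R]
Beat 11 (R): throw ball2 h=7 -> lands@18:L; in-air after throw: [b5@12:L b4@13:R b1@14:L b3@15:R b2@18:L]
Beat 12 (L): throw ball5 h=7 -> lands@19:R; in-air after throw: [b4@13:R b1@14:L b3@15:R b2@18:L b5@19:R]
Beat 13 (R): throw ball4 h=3 -> lands@16:L; in-air after throw: [b1@14:L b3@15:R b4@16:L b2@18:L b5@19:R]
Beat 14 (L): throw ball1 h=3 -> lands@17:R; in-air after throw: [b3@15:R b4@16:L b1@17:R b2@18:L b5@19:R]
Beat 15 (R): throw ball3 h=7 -> lands@22:L; in-air after throw: [b4@16:L b1@17:R b2@18:L b5@19:R b3@22:L]
Beat 16 (L): throw ball4 h=7 -> lands@23:R; in-air after throw: [b1@17:R b2@18:L b5@19:R b3@22:L b4@23:R]
Beat 17 (R): throw ball1 h=3 -> lands@20:L; in-air after throw: [b2@18:L b5@19:R b1@20:L b3@22:L b4@23:R]
Beat 18 (L): throw ball2 h=3 -> lands@21:R; in-air after throw: [b5@19:R b1@20:L b2@21:R b3@22:L b4@23:R]

Answer: ball5:lands@19:R ball1:lands@20:L ball3:lands@22:L ball4:lands@23:R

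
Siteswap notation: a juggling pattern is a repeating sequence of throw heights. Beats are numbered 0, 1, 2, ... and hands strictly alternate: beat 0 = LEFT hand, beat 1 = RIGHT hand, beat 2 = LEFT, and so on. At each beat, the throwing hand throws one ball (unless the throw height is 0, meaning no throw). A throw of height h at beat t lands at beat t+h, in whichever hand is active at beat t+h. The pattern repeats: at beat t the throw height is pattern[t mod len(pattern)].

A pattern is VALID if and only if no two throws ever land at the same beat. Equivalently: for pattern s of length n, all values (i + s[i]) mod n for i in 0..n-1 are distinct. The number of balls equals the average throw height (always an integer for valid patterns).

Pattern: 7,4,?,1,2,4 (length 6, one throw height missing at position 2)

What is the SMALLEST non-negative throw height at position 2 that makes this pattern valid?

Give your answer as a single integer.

Answer: 0

Derivation:
i=0: (0 + 7) mod 6 = 1
i=1: (1 + 4) mod 6 = 5
i=2: s[i]=? (unknown)
i=3: (3 + 1) mod 6 = 4
i=4: (4 + 2) mod 6 = 0
i=5: (5 + 4) mod 6 = 3
Known residues: [0, 1, 3, 4, 5]; need a permutation of 0..5, so missing residue r = 2
Need (2 + s) mod 6 = 2; smallest s = (2 - 2) mod 6 = 0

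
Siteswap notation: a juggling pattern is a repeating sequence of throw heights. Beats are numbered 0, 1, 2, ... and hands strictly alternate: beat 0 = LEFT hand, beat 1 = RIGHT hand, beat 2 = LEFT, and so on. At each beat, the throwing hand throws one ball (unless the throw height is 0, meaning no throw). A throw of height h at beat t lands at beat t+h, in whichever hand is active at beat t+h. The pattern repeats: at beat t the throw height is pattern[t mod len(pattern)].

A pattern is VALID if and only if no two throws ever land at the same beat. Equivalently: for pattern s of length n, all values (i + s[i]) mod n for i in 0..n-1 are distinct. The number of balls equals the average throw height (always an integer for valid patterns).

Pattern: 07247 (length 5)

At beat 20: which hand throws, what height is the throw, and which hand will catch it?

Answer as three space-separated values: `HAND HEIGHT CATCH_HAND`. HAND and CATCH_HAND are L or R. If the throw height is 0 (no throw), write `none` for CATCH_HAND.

Beat 20: 20 mod 2 = 0, so hand = L
Throw height = pattern[20 mod 5] = pattern[0] = 0

Answer: L 0 none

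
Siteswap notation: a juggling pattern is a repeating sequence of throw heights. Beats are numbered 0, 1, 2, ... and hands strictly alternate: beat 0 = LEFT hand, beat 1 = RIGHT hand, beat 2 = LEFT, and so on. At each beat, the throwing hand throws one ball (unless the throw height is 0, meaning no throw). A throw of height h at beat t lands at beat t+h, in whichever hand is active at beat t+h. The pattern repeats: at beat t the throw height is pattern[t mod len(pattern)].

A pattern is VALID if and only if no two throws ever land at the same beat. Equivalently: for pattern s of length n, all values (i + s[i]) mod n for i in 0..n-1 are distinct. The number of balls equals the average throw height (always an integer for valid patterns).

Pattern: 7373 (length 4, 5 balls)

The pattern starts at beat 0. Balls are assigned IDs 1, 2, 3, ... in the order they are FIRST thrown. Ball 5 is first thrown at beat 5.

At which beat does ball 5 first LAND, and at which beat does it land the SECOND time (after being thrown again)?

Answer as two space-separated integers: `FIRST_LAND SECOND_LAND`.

Beat 0 (L): throw ball1 h=7 -> lands@7:R; in-air after throw: [b1@7:R]
Beat 1 (R): throw ball2 h=3 -> lands@4:L; in-air after throw: [b2@4:L b1@7:R]
Beat 2 (L): throw ball3 h=7 -> lands@9:R; in-air after throw: [b2@4:L b1@7:R b3@9:R]
Beat 3 (R): throw ball4 h=3 -> lands@6:L; in-air after throw: [b2@4:L b4@6:L b1@7:R b3@9:R]
Beat 4 (L): throw ball2 h=7 -> lands@11:R; in-air after throw: [b4@6:L b1@7:R b3@9:R b2@11:R]
Beat 5 (R): throw ball5 h=3 -> lands@8:L; in-air after throw: [b4@6:L b1@7:R b5@8:L b3@9:R b2@11:R]
Beat 6 (L): throw ball4 h=7 -> lands@13:R; in-air after throw: [b1@7:R b5@8:L b3@9:R b2@11:R b4@13:R]
Beat 7 (R): throw ball1 h=3 -> lands@10:L; in-air after throw: [b5@8:L b3@9:R b1@10:L b2@11:R b4@13:R]
Beat 8 (L): throw ball5 h=7 -> lands@15:R; in-air after throw: [b3@9:R b1@10:L b2@11:R b4@13:R b5@15:R]
Beat 9 (R): throw ball3 h=3 -> lands@12:L; in-air after throw: [b1@10:L b2@11:R b3@12:L b4@13:R b5@15:R]
Beat 10 (L): throw ball1 h=7 -> lands@17:R; in-air after throw: [b2@11:R b3@12:L b4@13:R b5@15:R b1@17:R]
Beat 11 (R): throw ball2 h=3 -> lands@14:L; in-air after throw: [b3@12:L b4@13:R b2@14:L b5@15:R b1@17:R]
Beat 12 (L): throw ball3 h=7 -> lands@19:R; in-air after throw: [b4@13:R b2@14:L b5@15:R b1@17:R b3@19:R]
Beat 13 (R): throw ball4 h=3 -> lands@16:L; in-air after throw: [b2@14:L b5@15:R b4@16:L b1@17:R b3@19:R]
Ball 5: thrown@5 h=3 -> first land @8; rethrown@8 h=7 -> second land @15

Answer: 8 15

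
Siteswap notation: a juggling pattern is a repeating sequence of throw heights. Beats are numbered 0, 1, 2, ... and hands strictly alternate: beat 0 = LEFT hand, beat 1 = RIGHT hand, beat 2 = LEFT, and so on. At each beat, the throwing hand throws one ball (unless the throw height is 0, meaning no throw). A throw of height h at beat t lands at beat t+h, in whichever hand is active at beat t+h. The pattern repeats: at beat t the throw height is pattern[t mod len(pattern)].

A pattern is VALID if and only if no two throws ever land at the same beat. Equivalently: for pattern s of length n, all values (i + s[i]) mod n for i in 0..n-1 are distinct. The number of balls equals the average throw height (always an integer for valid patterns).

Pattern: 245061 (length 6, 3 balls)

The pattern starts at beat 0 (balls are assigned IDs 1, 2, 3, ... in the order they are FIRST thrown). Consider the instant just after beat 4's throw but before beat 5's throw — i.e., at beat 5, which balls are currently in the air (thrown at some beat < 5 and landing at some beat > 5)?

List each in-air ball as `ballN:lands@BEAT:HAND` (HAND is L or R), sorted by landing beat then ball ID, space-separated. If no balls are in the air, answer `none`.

Answer: ball1:lands@7:R ball3:lands@10:L

Derivation:
Beat 0 (L): throw ball1 h=2 -> lands@2:L; in-air after throw: [b1@2:L]
Beat 1 (R): throw ball2 h=4 -> lands@5:R; in-air after throw: [b1@2:L b2@5:R]
Beat 2 (L): throw ball1 h=5 -> lands@7:R; in-air after throw: [b2@5:R b1@7:R]
Beat 4 (L): throw ball3 h=6 -> lands@10:L; in-air after throw: [b2@5:R b1@7:R b3@10:L]
Beat 5 (R): throw ball2 h=1 -> lands@6:L; in-air after throw: [b2@6:L b1@7:R b3@10:L]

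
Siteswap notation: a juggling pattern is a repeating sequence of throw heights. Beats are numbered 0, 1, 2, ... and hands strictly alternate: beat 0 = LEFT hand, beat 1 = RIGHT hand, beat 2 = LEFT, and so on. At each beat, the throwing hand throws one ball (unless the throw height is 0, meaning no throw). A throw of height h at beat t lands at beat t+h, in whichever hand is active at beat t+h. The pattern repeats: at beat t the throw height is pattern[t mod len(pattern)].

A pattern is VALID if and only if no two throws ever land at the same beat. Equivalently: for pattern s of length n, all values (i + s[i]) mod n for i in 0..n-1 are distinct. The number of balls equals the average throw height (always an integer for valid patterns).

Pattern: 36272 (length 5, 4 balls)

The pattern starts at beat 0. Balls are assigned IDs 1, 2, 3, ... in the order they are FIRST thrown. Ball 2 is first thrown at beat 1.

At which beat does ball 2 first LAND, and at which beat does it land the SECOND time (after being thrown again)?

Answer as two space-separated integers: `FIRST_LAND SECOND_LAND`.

Beat 0 (L): throw ball1 h=3 -> lands@3:R; in-air after throw: [b1@3:R]
Beat 1 (R): throw ball2 h=6 -> lands@7:R; in-air after throw: [b1@3:R b2@7:R]
Beat 2 (L): throw ball3 h=2 -> lands@4:L; in-air after throw: [b1@3:R b3@4:L b2@7:R]
Beat 3 (R): throw ball1 h=7 -> lands@10:L; in-air after throw: [b3@4:L b2@7:R b1@10:L]
Beat 4 (L): throw ball3 h=2 -> lands@6:L; in-air after throw: [b3@6:L b2@7:R b1@10:L]
Beat 5 (R): throw ball4 h=3 -> lands@8:L; in-air after throw: [b3@6:L b2@7:R b4@8:L b1@10:L]
Beat 6 (L): throw ball3 h=6 -> lands@12:L; in-air after throw: [b2@7:R b4@8:L b1@10:L b3@12:L]
Beat 7 (R): throw ball2 h=2 -> lands@9:R; in-air after throw: [b4@8:L b2@9:R b1@10:L b3@12:L]
Beat 8 (L): throw ball4 h=7 -> lands@15:R; in-air after throw: [b2@9:R b1@10:L b3@12:L b4@15:R]
Beat 9 (R): throw ball2 h=2 -> lands@11:R; in-air after throw: [b1@10:L b2@11:R b3@12:L b4@15:R]
Ball 2: thrown@1 h=6 -> first land @7; rethrown@7 h=2 -> second land @9

Answer: 7 9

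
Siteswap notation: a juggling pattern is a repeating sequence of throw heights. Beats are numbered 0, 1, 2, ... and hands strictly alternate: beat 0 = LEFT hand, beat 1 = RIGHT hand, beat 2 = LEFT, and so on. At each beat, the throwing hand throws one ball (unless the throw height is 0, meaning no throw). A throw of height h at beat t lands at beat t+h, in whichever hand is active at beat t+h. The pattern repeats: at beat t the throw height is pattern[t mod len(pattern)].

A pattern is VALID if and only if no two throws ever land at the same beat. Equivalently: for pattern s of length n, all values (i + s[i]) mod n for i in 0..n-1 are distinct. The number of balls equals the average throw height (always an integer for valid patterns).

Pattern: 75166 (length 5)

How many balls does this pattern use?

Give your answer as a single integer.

Answer: 5

Derivation:
Pattern = [7, 5, 1, 6, 6], length n = 5
  position 0: throw height = 7, running sum = 7
  position 1: throw height = 5, running sum = 12
  position 2: throw height = 1, running sum = 13
  position 3: throw height = 6, running sum = 19
  position 4: throw height = 6, running sum = 25
Total sum = 25; balls = sum / n = 25 / 5 = 5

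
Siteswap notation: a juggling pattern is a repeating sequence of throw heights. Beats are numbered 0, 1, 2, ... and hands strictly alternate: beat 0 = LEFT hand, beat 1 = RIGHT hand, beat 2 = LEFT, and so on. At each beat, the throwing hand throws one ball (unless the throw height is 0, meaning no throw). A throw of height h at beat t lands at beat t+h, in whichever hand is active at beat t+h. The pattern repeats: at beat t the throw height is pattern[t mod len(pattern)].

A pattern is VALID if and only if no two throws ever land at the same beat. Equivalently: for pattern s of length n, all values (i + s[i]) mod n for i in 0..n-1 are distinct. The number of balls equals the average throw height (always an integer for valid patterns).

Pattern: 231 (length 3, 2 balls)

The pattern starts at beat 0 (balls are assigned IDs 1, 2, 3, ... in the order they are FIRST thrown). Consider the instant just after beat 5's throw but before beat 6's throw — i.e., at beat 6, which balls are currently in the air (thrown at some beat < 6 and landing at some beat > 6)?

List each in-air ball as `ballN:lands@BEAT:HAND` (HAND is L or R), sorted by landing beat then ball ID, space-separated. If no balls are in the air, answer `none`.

Beat 0 (L): throw ball1 h=2 -> lands@2:L; in-air after throw: [b1@2:L]
Beat 1 (R): throw ball2 h=3 -> lands@4:L; in-air after throw: [b1@2:L b2@4:L]
Beat 2 (L): throw ball1 h=1 -> lands@3:R; in-air after throw: [b1@3:R b2@4:L]
Beat 3 (R): throw ball1 h=2 -> lands@5:R; in-air after throw: [b2@4:L b1@5:R]
Beat 4 (L): throw ball2 h=3 -> lands@7:R; in-air after throw: [b1@5:R b2@7:R]
Beat 5 (R): throw ball1 h=1 -> lands@6:L; in-air after throw: [b1@6:L b2@7:R]
Beat 6 (L): throw ball1 h=2 -> lands@8:L; in-air after throw: [b2@7:R b1@8:L]

Answer: ball2:lands@7:R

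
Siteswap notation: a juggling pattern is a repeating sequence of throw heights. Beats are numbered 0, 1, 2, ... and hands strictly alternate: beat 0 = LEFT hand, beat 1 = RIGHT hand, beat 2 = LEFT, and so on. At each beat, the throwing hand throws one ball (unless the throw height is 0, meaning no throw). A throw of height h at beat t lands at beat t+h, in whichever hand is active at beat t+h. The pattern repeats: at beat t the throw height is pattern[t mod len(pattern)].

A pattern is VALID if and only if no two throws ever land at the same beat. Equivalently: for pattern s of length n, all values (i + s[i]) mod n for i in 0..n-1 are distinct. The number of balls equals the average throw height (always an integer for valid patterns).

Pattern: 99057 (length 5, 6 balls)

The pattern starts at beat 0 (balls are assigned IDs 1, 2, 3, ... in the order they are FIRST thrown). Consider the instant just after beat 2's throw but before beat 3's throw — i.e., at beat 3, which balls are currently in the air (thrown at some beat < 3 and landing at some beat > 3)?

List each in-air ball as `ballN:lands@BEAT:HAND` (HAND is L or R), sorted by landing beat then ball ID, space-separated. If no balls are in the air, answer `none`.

Answer: ball1:lands@9:R ball2:lands@10:L

Derivation:
Beat 0 (L): throw ball1 h=9 -> lands@9:R; in-air after throw: [b1@9:R]
Beat 1 (R): throw ball2 h=9 -> lands@10:L; in-air after throw: [b1@9:R b2@10:L]
Beat 3 (R): throw ball3 h=5 -> lands@8:L; in-air after throw: [b3@8:L b1@9:R b2@10:L]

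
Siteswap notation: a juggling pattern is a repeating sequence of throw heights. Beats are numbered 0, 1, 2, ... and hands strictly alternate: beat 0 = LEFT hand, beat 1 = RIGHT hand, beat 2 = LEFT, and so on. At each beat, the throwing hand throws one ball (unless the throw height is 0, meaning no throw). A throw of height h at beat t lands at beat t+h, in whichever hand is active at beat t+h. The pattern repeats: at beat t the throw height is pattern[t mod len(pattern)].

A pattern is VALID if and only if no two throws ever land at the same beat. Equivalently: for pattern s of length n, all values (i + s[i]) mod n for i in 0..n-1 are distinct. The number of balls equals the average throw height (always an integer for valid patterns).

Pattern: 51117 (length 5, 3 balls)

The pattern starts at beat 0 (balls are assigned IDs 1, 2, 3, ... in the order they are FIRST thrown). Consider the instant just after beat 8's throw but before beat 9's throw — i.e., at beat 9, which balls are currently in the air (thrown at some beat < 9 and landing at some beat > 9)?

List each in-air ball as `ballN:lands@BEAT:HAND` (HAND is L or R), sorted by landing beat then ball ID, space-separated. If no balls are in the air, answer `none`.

Beat 0 (L): throw ball1 h=5 -> lands@5:R; in-air after throw: [b1@5:R]
Beat 1 (R): throw ball2 h=1 -> lands@2:L; in-air after throw: [b2@2:L b1@5:R]
Beat 2 (L): throw ball2 h=1 -> lands@3:R; in-air after throw: [b2@3:R b1@5:R]
Beat 3 (R): throw ball2 h=1 -> lands@4:L; in-air after throw: [b2@4:L b1@5:R]
Beat 4 (L): throw ball2 h=7 -> lands@11:R; in-air after throw: [b1@5:R b2@11:R]
Beat 5 (R): throw ball1 h=5 -> lands@10:L; in-air after throw: [b1@10:L b2@11:R]
Beat 6 (L): throw ball3 h=1 -> lands@7:R; in-air after throw: [b3@7:R b1@10:L b2@11:R]
Beat 7 (R): throw ball3 h=1 -> lands@8:L; in-air after throw: [b3@8:L b1@10:L b2@11:R]
Beat 8 (L): throw ball3 h=1 -> lands@9:R; in-air after throw: [b3@9:R b1@10:L b2@11:R]
Beat 9 (R): throw ball3 h=7 -> lands@16:L; in-air after throw: [b1@10:L b2@11:R b3@16:L]

Answer: ball1:lands@10:L ball2:lands@11:R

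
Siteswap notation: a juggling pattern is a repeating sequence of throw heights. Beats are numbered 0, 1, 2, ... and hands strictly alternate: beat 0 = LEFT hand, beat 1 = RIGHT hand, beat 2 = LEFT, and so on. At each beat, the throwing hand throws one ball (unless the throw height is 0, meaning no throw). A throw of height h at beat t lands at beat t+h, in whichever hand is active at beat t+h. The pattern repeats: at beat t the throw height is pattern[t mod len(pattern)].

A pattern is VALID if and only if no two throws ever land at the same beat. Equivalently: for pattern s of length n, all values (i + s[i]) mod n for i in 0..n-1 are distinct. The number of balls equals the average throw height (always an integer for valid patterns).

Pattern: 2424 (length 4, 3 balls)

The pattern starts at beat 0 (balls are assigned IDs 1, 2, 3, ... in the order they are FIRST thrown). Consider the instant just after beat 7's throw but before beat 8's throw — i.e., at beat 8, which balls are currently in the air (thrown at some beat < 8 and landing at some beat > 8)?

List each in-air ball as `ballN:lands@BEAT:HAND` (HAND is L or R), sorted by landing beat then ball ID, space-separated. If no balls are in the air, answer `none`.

Beat 0 (L): throw ball1 h=2 -> lands@2:L; in-air after throw: [b1@2:L]
Beat 1 (R): throw ball2 h=4 -> lands@5:R; in-air after throw: [b1@2:L b2@5:R]
Beat 2 (L): throw ball1 h=2 -> lands@4:L; in-air after throw: [b1@4:L b2@5:R]
Beat 3 (R): throw ball3 h=4 -> lands@7:R; in-air after throw: [b1@4:L b2@5:R b3@7:R]
Beat 4 (L): throw ball1 h=2 -> lands@6:L; in-air after throw: [b2@5:R b1@6:L b3@7:R]
Beat 5 (R): throw ball2 h=4 -> lands@9:R; in-air after throw: [b1@6:L b3@7:R b2@9:R]
Beat 6 (L): throw ball1 h=2 -> lands@8:L; in-air after throw: [b3@7:R b1@8:L b2@9:R]
Beat 7 (R): throw ball3 h=4 -> lands@11:R; in-air after throw: [b1@8:L b2@9:R b3@11:R]
Beat 8 (L): throw ball1 h=2 -> lands@10:L; in-air after throw: [b2@9:R b1@10:L b3@11:R]

Answer: ball2:lands@9:R ball3:lands@11:R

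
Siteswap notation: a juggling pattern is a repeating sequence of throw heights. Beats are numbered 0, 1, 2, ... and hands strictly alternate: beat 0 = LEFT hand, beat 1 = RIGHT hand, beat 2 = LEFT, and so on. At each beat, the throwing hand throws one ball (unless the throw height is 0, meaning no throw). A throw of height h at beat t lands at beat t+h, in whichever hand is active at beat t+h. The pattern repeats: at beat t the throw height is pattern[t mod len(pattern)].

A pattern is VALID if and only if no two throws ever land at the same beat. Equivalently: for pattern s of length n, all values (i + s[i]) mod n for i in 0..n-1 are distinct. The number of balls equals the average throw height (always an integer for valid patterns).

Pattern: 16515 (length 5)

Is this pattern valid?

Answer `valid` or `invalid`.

i=0: (i + s[i]) mod n = (0 + 1) mod 5 = 1
i=1: (i + s[i]) mod n = (1 + 6) mod 5 = 2
i=2: (i + s[i]) mod n = (2 + 5) mod 5 = 2
i=3: (i + s[i]) mod n = (3 + 1) mod 5 = 4
i=4: (i + s[i]) mod n = (4 + 5) mod 5 = 4
Residues: [1, 2, 2, 4, 4], distinct: False

Answer: invalid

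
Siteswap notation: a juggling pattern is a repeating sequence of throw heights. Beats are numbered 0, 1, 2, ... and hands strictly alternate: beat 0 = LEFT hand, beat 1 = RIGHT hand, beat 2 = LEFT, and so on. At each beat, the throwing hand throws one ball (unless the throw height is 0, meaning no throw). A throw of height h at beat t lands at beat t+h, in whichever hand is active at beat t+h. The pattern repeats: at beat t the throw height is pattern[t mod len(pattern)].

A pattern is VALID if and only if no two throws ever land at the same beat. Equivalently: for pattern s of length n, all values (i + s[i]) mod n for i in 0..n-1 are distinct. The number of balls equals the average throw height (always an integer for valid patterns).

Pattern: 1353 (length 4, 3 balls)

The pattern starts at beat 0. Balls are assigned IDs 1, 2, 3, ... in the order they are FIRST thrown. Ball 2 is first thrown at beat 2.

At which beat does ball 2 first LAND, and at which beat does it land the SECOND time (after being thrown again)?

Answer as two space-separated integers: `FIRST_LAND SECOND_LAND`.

Answer: 7 10

Derivation:
Beat 0 (L): throw ball1 h=1 -> lands@1:R; in-air after throw: [b1@1:R]
Beat 1 (R): throw ball1 h=3 -> lands@4:L; in-air after throw: [b1@4:L]
Beat 2 (L): throw ball2 h=5 -> lands@7:R; in-air after throw: [b1@4:L b2@7:R]
Beat 3 (R): throw ball3 h=3 -> lands@6:L; in-air after throw: [b1@4:L b3@6:L b2@7:R]
Beat 4 (L): throw ball1 h=1 -> lands@5:R; in-air after throw: [b1@5:R b3@6:L b2@7:R]
Beat 5 (R): throw ball1 h=3 -> lands@8:L; in-air after throw: [b3@6:L b2@7:R b1@8:L]
Beat 6 (L): throw ball3 h=5 -> lands@11:R; in-air after throw: [b2@7:R b1@8:L b3@11:R]
Beat 7 (R): throw ball2 h=3 -> lands@10:L; in-air after throw: [b1@8:L b2@10:L b3@11:R]
Beat 8 (L): throw ball1 h=1 -> lands@9:R; in-air after throw: [b1@9:R b2@10:L b3@11:R]
Beat 9 (R): throw ball1 h=3 -> lands@12:L; in-air after throw: [b2@10:L b3@11:R b1@12:L]
Beat 10 (L): throw ball2 h=5 -> lands@15:R; in-air after throw: [b3@11:R b1@12:L b2@15:R]
Ball 2: thrown@2 h=5 -> first land @7; rethrown@7 h=3 -> second land @10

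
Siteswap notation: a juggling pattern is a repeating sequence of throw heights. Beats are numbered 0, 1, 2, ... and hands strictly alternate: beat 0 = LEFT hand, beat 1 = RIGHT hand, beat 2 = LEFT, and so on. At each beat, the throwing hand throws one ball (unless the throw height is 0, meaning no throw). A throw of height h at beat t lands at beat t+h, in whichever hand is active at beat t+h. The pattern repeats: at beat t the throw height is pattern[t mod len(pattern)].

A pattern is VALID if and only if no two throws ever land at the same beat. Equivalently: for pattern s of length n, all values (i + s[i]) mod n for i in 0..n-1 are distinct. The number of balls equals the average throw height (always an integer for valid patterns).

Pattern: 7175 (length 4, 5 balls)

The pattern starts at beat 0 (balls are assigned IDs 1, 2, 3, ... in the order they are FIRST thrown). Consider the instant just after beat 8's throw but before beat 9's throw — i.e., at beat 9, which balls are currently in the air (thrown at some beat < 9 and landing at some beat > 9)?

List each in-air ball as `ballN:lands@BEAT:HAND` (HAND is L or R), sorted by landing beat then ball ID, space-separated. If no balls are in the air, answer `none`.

Beat 0 (L): throw ball1 h=7 -> lands@7:R; in-air after throw: [b1@7:R]
Beat 1 (R): throw ball2 h=1 -> lands@2:L; in-air after throw: [b2@2:L b1@7:R]
Beat 2 (L): throw ball2 h=7 -> lands@9:R; in-air after throw: [b1@7:R b2@9:R]
Beat 3 (R): throw ball3 h=5 -> lands@8:L; in-air after throw: [b1@7:R b3@8:L b2@9:R]
Beat 4 (L): throw ball4 h=7 -> lands@11:R; in-air after throw: [b1@7:R b3@8:L b2@9:R b4@11:R]
Beat 5 (R): throw ball5 h=1 -> lands@6:L; in-air after throw: [b5@6:L b1@7:R b3@8:L b2@9:R b4@11:R]
Beat 6 (L): throw ball5 h=7 -> lands@13:R; in-air after throw: [b1@7:R b3@8:L b2@9:R b4@11:R b5@13:R]
Beat 7 (R): throw ball1 h=5 -> lands@12:L; in-air after throw: [b3@8:L b2@9:R b4@11:R b1@12:L b5@13:R]
Beat 8 (L): throw ball3 h=7 -> lands@15:R; in-air after throw: [b2@9:R b4@11:R b1@12:L b5@13:R b3@15:R]
Beat 9 (R): throw ball2 h=1 -> lands@10:L; in-air after throw: [b2@10:L b4@11:R b1@12:L b5@13:R b3@15:R]

Answer: ball4:lands@11:R ball1:lands@12:L ball5:lands@13:R ball3:lands@15:R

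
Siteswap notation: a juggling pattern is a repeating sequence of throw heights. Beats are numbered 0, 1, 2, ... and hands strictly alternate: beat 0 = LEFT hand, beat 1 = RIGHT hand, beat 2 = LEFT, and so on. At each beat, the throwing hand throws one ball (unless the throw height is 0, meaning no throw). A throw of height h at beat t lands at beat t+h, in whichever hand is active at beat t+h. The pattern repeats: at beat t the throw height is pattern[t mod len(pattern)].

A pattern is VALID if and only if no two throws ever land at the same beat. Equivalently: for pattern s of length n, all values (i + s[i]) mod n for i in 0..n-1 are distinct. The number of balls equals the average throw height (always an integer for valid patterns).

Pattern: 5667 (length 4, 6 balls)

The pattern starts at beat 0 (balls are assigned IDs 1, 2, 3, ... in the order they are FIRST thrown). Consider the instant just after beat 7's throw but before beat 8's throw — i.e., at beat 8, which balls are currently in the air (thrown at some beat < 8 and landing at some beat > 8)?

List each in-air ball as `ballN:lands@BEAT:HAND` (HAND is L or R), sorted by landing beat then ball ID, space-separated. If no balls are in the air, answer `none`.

Beat 0 (L): throw ball1 h=5 -> lands@5:R; in-air after throw: [b1@5:R]
Beat 1 (R): throw ball2 h=6 -> lands@7:R; in-air after throw: [b1@5:R b2@7:R]
Beat 2 (L): throw ball3 h=6 -> lands@8:L; in-air after throw: [b1@5:R b2@7:R b3@8:L]
Beat 3 (R): throw ball4 h=7 -> lands@10:L; in-air after throw: [b1@5:R b2@7:R b3@8:L b4@10:L]
Beat 4 (L): throw ball5 h=5 -> lands@9:R; in-air after throw: [b1@5:R b2@7:R b3@8:L b5@9:R b4@10:L]
Beat 5 (R): throw ball1 h=6 -> lands@11:R; in-air after throw: [b2@7:R b3@8:L b5@9:R b4@10:L b1@11:R]
Beat 6 (L): throw ball6 h=6 -> lands@12:L; in-air after throw: [b2@7:R b3@8:L b5@9:R b4@10:L b1@11:R b6@12:L]
Beat 7 (R): throw ball2 h=7 -> lands@14:L; in-air after throw: [b3@8:L b5@9:R b4@10:L b1@11:R b6@12:L b2@14:L]
Beat 8 (L): throw ball3 h=5 -> lands@13:R; in-air after throw: [b5@9:R b4@10:L b1@11:R b6@12:L b3@13:R b2@14:L]

Answer: ball5:lands@9:R ball4:lands@10:L ball1:lands@11:R ball6:lands@12:L ball2:lands@14:L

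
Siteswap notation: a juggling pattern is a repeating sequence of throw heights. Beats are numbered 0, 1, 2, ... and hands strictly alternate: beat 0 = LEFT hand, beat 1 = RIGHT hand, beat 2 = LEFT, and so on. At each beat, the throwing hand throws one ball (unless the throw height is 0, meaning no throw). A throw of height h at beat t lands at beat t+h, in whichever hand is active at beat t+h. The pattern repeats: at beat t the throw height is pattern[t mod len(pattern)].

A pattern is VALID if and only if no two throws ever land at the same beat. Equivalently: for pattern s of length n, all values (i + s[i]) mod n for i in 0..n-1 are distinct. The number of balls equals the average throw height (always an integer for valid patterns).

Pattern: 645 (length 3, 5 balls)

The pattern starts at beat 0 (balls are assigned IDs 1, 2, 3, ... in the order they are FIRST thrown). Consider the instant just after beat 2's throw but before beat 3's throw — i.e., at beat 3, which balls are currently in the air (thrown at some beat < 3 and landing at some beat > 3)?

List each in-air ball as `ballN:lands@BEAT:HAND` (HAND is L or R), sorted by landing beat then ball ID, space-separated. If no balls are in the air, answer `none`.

Answer: ball2:lands@5:R ball1:lands@6:L ball3:lands@7:R

Derivation:
Beat 0 (L): throw ball1 h=6 -> lands@6:L; in-air after throw: [b1@6:L]
Beat 1 (R): throw ball2 h=4 -> lands@5:R; in-air after throw: [b2@5:R b1@6:L]
Beat 2 (L): throw ball3 h=5 -> lands@7:R; in-air after throw: [b2@5:R b1@6:L b3@7:R]
Beat 3 (R): throw ball4 h=6 -> lands@9:R; in-air after throw: [b2@5:R b1@6:L b3@7:R b4@9:R]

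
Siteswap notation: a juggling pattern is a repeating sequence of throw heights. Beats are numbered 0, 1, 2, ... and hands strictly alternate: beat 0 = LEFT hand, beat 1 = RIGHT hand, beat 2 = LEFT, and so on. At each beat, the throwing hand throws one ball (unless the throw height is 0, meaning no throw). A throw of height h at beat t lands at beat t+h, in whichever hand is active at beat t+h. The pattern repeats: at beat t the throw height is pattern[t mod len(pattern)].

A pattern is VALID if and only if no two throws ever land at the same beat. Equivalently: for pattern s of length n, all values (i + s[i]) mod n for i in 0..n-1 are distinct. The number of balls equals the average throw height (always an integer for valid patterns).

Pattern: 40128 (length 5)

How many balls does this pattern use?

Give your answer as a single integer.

Answer: 3

Derivation:
Pattern = [4, 0, 1, 2, 8], length n = 5
  position 0: throw height = 4, running sum = 4
  position 1: throw height = 0, running sum = 4
  position 2: throw height = 1, running sum = 5
  position 3: throw height = 2, running sum = 7
  position 4: throw height = 8, running sum = 15
Total sum = 15; balls = sum / n = 15 / 5 = 3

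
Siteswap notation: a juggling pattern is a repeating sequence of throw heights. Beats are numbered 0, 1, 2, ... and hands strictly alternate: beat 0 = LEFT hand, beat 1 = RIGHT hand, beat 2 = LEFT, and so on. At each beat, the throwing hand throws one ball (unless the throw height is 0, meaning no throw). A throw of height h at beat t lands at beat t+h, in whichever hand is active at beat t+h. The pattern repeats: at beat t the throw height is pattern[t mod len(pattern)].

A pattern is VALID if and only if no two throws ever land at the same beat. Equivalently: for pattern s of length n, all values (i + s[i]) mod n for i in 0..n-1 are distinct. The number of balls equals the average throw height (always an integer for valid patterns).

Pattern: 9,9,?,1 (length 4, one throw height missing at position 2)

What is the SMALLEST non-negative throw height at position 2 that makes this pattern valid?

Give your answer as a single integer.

Answer: 1

Derivation:
i=0: (0 + 9) mod 4 = 1
i=1: (1 + 9) mod 4 = 2
i=2: s[i]=? (unknown)
i=3: (3 + 1) mod 4 = 0
Known residues: [0, 1, 2]; need a permutation of 0..3, so missing residue r = 3
Need (2 + s) mod 4 = 3; smallest s = (3 - 2) mod 4 = 1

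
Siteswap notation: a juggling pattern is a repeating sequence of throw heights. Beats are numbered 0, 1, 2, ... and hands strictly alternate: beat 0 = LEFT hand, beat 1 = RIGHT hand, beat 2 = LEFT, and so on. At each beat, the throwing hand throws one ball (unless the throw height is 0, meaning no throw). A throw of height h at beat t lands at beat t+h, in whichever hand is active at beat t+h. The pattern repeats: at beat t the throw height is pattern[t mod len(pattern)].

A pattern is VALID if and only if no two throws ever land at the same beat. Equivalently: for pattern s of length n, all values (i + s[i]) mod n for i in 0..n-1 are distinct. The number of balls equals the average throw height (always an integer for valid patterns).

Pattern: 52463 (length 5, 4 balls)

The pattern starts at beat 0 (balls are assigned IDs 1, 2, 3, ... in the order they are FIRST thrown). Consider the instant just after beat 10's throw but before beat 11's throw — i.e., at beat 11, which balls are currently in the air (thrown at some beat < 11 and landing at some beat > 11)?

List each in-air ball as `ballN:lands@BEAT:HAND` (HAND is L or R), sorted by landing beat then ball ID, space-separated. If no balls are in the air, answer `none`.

Beat 0 (L): throw ball1 h=5 -> lands@5:R; in-air after throw: [b1@5:R]
Beat 1 (R): throw ball2 h=2 -> lands@3:R; in-air after throw: [b2@3:R b1@5:R]
Beat 2 (L): throw ball3 h=4 -> lands@6:L; in-air after throw: [b2@3:R b1@5:R b3@6:L]
Beat 3 (R): throw ball2 h=6 -> lands@9:R; in-air after throw: [b1@5:R b3@6:L b2@9:R]
Beat 4 (L): throw ball4 h=3 -> lands@7:R; in-air after throw: [b1@5:R b3@6:L b4@7:R b2@9:R]
Beat 5 (R): throw ball1 h=5 -> lands@10:L; in-air after throw: [b3@6:L b4@7:R b2@9:R b1@10:L]
Beat 6 (L): throw ball3 h=2 -> lands@8:L; in-air after throw: [b4@7:R b3@8:L b2@9:R b1@10:L]
Beat 7 (R): throw ball4 h=4 -> lands@11:R; in-air after throw: [b3@8:L b2@9:R b1@10:L b4@11:R]
Beat 8 (L): throw ball3 h=6 -> lands@14:L; in-air after throw: [b2@9:R b1@10:L b4@11:R b3@14:L]
Beat 9 (R): throw ball2 h=3 -> lands@12:L; in-air after throw: [b1@10:L b4@11:R b2@12:L b3@14:L]
Beat 10 (L): throw ball1 h=5 -> lands@15:R; in-air after throw: [b4@11:R b2@12:L b3@14:L b1@15:R]
Beat 11 (R): throw ball4 h=2 -> lands@13:R; in-air after throw: [b2@12:L b4@13:R b3@14:L b1@15:R]

Answer: ball2:lands@12:L ball3:lands@14:L ball1:lands@15:R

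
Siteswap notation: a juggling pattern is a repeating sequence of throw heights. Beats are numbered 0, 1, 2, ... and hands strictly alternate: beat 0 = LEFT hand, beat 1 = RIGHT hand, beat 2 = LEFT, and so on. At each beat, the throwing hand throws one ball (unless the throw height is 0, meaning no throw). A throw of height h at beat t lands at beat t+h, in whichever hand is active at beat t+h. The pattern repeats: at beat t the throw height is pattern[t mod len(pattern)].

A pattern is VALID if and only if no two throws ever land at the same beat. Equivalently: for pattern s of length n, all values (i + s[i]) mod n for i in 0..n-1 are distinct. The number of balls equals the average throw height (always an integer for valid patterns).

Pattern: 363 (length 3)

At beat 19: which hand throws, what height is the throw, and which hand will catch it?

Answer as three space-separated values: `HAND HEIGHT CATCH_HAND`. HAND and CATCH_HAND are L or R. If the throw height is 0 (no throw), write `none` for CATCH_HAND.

Beat 19: 19 mod 2 = 1, so hand = R
Throw height = pattern[19 mod 3] = pattern[1] = 6
Lands at beat 19+6=25, 25 mod 2 = 1, so catch hand = R

Answer: R 6 R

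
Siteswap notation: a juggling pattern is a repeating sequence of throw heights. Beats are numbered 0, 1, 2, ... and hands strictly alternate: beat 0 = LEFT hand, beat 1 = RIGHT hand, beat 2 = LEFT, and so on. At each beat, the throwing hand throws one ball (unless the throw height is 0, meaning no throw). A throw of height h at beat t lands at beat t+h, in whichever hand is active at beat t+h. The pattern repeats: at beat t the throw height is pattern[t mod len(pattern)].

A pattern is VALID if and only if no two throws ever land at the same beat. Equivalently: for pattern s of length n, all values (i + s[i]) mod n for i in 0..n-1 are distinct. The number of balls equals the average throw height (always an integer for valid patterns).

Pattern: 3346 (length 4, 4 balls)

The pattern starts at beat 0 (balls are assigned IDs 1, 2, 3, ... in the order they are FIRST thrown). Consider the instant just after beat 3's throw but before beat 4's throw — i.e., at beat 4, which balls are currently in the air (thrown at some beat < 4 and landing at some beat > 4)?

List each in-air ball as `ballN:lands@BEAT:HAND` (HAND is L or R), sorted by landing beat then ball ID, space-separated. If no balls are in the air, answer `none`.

Answer: ball3:lands@6:L ball1:lands@9:R

Derivation:
Beat 0 (L): throw ball1 h=3 -> lands@3:R; in-air after throw: [b1@3:R]
Beat 1 (R): throw ball2 h=3 -> lands@4:L; in-air after throw: [b1@3:R b2@4:L]
Beat 2 (L): throw ball3 h=4 -> lands@6:L; in-air after throw: [b1@3:R b2@4:L b3@6:L]
Beat 3 (R): throw ball1 h=6 -> lands@9:R; in-air after throw: [b2@4:L b3@6:L b1@9:R]
Beat 4 (L): throw ball2 h=3 -> lands@7:R; in-air after throw: [b3@6:L b2@7:R b1@9:R]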